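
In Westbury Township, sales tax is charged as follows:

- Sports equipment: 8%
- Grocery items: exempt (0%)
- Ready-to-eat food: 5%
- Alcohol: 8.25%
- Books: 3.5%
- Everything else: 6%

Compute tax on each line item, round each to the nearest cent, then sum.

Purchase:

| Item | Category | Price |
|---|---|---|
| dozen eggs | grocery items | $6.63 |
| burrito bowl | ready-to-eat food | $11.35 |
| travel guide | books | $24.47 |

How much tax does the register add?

Dozen eggs $6.63: grocery items → 0% → $0.00
Burrito bowl $11.35: ready-to-eat food → 5% → $0.57
Travel guide $24.47: books → 3.5% → $0.86
Total tax = $0.57 + $0.86 = $1.43

$1.43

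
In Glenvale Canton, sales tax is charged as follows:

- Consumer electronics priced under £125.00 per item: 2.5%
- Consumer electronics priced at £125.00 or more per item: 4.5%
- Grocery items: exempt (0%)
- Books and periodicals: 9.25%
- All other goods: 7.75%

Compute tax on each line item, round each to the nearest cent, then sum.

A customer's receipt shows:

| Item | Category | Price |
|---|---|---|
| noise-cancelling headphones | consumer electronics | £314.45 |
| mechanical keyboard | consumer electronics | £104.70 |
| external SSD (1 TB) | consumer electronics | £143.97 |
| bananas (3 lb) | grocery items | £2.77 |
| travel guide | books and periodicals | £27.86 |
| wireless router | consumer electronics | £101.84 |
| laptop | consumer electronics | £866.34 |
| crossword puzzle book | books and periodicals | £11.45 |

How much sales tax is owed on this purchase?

£68.43

Noise-cancelling headphones £314.45: consumer electronics, £125.00 or more → 4.5% → £14.15
Mechanical keyboard £104.70: consumer electronics, under £125.00 → 2.5% → £2.62
External SSD (1 TB) £143.97: consumer electronics, £125.00 or more → 4.5% → £6.48
Bananas (3 lb) £2.77: grocery items → 0% → £0.00
Travel guide £27.86: books and periodicals → 9.25% → £2.58
Wireless router £101.84: consumer electronics, under £125.00 → 2.5% → £2.55
Laptop £866.34: consumer electronics, £125.00 or more → 4.5% → £38.99
Crossword puzzle book £11.45: books and periodicals → 9.25% → £1.06
Total tax = £14.15 + £2.62 + £6.48 + £2.58 + £2.55 + £38.99 + £1.06 = £68.43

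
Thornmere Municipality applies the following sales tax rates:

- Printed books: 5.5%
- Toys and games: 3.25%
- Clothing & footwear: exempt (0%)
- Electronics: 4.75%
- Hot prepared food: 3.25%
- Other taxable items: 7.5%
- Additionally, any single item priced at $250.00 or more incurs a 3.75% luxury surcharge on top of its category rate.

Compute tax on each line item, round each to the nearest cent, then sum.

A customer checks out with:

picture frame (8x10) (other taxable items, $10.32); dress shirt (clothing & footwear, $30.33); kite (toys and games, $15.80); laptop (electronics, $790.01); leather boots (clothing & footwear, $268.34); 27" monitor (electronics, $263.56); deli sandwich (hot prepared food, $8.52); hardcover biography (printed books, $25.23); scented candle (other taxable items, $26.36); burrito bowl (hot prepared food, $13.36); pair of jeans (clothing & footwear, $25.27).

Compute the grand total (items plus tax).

Picture frame (8x10) $10.32: other taxable items → 7.5% → $0.77
Dress shirt $30.33: clothing & footwear → 0% → $0.00
Kite $15.80: toys and games → 3.25% → $0.51
Laptop $790.01: electronics → 4.75% + 3.75% surcharge = 8.5% → $67.15
Leather boots $268.34: clothing & footwear → 0% + 3.75% surcharge = 3.75% → $10.06
27" monitor $263.56: electronics → 4.75% + 3.75% surcharge = 8.5% → $22.40
Deli sandwich $8.52: hot prepared food → 3.25% → $0.28
Hardcover biography $25.23: printed books → 5.5% → $1.39
Scented candle $26.36: other taxable items → 7.5% → $1.98
Burrito bowl $13.36: hot prepared food → 3.25% → $0.43
Pair of jeans $25.27: clothing & footwear → 0% → $0.00
Subtotal = $1477.10; tax = $104.97; total due = $1582.07

$1582.07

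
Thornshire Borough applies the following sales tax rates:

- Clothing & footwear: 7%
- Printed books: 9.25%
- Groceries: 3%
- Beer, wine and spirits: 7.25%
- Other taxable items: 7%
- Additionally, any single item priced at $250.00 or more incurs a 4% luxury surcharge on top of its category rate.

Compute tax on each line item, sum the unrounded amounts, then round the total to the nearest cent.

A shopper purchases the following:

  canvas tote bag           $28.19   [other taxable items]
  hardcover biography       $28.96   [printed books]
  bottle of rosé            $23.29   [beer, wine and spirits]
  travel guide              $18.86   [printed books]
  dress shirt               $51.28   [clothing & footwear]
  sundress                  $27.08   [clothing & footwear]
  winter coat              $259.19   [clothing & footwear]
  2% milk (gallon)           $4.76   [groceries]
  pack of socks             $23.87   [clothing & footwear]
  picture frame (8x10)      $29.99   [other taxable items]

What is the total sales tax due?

Canvas tote bag $28.19: other taxable items → 7% → $1.9733
Hardcover biography $28.96: printed books → 9.25% → $2.6788
Bottle of rosé $23.29: beer, wine and spirits → 7.25% → $1.688525
Travel guide $18.86: printed books → 9.25% → $1.74455
Dress shirt $51.28: clothing & footwear → 7% → $3.5896
Sundress $27.08: clothing & footwear → 7% → $1.8956
Winter coat $259.19: clothing & footwear → 7% + 4% surcharge = 11% → $28.5109
2% milk (gallon) $4.76: groceries → 3% → $0.1428
Pack of socks $23.87: clothing & footwear → 7% → $1.6709
Picture frame (8x10) $29.99: other taxable items → 7% → $2.0993
Unrounded tax sum = $45.994275 → $45.99

$45.99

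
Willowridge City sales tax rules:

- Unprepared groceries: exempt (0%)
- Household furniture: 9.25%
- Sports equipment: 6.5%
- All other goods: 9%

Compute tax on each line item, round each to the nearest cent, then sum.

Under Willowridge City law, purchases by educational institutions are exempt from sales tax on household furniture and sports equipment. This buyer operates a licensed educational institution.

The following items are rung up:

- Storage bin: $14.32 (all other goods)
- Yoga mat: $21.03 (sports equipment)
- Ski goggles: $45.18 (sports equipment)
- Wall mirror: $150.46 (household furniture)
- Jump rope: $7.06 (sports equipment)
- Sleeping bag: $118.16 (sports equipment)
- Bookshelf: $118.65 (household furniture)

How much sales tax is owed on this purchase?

Storage bin $14.32: all other goods → 9% → $1.29
Yoga mat $21.03: sports equipment, buyer-exempt → 0% → $0.00
Ski goggles $45.18: sports equipment, buyer-exempt → 0% → $0.00
Wall mirror $150.46: household furniture, buyer-exempt → 0% → $0.00
Jump rope $7.06: sports equipment, buyer-exempt → 0% → $0.00
Sleeping bag $118.16: sports equipment, buyer-exempt → 0% → $0.00
Bookshelf $118.65: household furniture, buyer-exempt → 0% → $0.00
Total tax = $1.29

$1.29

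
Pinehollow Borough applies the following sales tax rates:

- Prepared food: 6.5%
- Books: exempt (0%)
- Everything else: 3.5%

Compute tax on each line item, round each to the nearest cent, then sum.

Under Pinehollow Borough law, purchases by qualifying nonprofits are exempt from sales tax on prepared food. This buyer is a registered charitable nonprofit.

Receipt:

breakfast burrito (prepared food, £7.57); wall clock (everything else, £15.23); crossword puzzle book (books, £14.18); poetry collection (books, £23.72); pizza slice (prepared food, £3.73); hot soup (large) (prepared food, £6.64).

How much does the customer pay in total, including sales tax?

Breakfast burrito £7.57: prepared food, buyer-exempt → 0% → £0.00
Wall clock £15.23: everything else → 3.5% → £0.53
Crossword puzzle book £14.18: books → 0% → £0.00
Poetry collection £23.72: books → 0% → £0.00
Pizza slice £3.73: prepared food, buyer-exempt → 0% → £0.00
Hot soup (large) £6.64: prepared food, buyer-exempt → 0% → £0.00
Subtotal = £71.07; tax = £0.53; total due = £71.60

£71.60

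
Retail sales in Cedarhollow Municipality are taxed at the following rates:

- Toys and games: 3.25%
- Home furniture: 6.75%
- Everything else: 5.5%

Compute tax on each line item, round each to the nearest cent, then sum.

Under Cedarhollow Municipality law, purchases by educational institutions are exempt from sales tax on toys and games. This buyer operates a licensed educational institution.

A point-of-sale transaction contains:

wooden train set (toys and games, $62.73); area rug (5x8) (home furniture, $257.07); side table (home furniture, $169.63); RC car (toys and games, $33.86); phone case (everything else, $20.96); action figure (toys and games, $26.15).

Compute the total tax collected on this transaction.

$29.95

Wooden train set $62.73: toys and games, buyer-exempt → 0% → $0.00
Area rug (5x8) $257.07: home furniture → 6.75% → $17.35
Side table $169.63: home furniture → 6.75% → $11.45
RC car $33.86: toys and games, buyer-exempt → 0% → $0.00
Phone case $20.96: everything else → 5.5% → $1.15
Action figure $26.15: toys and games, buyer-exempt → 0% → $0.00
Total tax = $17.35 + $11.45 + $1.15 = $29.95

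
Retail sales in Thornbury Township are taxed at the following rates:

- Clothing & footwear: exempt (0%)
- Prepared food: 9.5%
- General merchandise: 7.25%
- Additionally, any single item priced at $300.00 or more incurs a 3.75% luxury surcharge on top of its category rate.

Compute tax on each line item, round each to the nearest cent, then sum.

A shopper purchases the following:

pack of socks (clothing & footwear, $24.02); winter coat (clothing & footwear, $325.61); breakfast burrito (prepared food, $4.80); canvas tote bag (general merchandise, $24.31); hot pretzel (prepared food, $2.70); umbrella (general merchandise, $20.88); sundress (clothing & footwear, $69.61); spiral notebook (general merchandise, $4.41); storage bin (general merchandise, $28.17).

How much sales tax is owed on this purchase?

Pack of socks $24.02: clothing & footwear → 0% → $0.00
Winter coat $325.61: clothing & footwear → 0% + 3.75% surcharge = 3.75% → $12.21
Breakfast burrito $4.80: prepared food → 9.5% → $0.46
Canvas tote bag $24.31: general merchandise → 7.25% → $1.76
Hot pretzel $2.70: prepared food → 9.5% → $0.26
Umbrella $20.88: general merchandise → 7.25% → $1.51
Sundress $69.61: clothing & footwear → 0% → $0.00
Spiral notebook $4.41: general merchandise → 7.25% → $0.32
Storage bin $28.17: general merchandise → 7.25% → $2.04
Total tax = $12.21 + $0.46 + $1.76 + $0.26 + $1.51 + $0.32 + $2.04 = $18.56

$18.56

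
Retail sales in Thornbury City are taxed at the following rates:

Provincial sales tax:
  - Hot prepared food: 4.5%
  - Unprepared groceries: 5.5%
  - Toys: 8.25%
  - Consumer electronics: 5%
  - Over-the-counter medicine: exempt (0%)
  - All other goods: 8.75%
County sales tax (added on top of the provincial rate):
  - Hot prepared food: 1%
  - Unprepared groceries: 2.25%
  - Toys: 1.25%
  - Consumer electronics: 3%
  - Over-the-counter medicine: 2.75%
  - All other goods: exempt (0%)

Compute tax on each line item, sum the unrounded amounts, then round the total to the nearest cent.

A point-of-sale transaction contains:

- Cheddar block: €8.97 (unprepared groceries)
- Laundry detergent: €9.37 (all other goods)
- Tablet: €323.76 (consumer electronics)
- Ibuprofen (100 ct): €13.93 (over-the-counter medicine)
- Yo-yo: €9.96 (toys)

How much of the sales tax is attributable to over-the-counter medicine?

Ibuprofen (100 ct) €13.93: over-the-counter medicine → 0% + 2.75% county = 2.75% → €0.383075
Tax on over-the-counter medicine: unrounded sum = €0.383075 → €0.38

€0.38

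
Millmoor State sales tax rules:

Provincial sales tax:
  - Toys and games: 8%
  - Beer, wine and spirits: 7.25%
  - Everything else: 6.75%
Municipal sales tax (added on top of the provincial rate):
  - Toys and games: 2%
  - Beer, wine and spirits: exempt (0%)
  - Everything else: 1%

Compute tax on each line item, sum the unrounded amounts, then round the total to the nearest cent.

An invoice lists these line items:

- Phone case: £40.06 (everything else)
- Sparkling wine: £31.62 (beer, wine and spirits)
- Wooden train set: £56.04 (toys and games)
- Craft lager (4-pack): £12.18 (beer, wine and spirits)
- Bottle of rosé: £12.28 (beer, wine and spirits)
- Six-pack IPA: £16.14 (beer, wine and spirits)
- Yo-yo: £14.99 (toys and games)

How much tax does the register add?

Phone case £40.06: everything else → 6.75% + 1% municipal = 7.75% → £3.10465
Sparkling wine £31.62: beer, wine and spirits → 7.25% + 0% municipal = 7.25% → £2.29245
Wooden train set £56.04: toys and games → 8% + 2% municipal = 10% → £5.604
Craft lager (4-pack) £12.18: beer, wine and spirits → 7.25% + 0% municipal = 7.25% → £0.88305
Bottle of rosé £12.28: beer, wine and spirits → 7.25% + 0% municipal = 7.25% → £0.8903
Six-pack IPA £16.14: beer, wine and spirits → 7.25% + 0% municipal = 7.25% → £1.17015
Yo-yo £14.99: toys and games → 8% + 2% municipal = 10% → £1.499
Unrounded tax sum = £15.4436 → £15.44

£15.44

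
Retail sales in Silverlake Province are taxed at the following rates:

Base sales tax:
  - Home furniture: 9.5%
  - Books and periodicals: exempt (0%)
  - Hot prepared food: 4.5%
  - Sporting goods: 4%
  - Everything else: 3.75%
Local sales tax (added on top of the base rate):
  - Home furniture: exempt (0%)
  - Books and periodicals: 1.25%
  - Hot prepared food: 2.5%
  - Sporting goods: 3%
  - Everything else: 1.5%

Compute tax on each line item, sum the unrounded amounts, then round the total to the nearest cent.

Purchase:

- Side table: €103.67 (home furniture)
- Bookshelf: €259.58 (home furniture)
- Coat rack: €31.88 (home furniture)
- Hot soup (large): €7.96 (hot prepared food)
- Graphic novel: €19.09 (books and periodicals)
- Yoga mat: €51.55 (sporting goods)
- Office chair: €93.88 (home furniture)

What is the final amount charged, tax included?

Side table €103.67: home furniture → 9.5% + 0% local = 9.5% → €9.84865
Bookshelf €259.58: home furniture → 9.5% + 0% local = 9.5% → €24.6601
Coat rack €31.88: home furniture → 9.5% + 0% local = 9.5% → €3.0286
Hot soup (large) €7.96: hot prepared food → 4.5% + 2.5% local = 7% → €0.5572
Graphic novel €19.09: books and periodicals → 0% + 1.25% local = 1.25% → €0.238625
Yoga mat €51.55: sporting goods → 4% + 3% local = 7% → €3.6085
Office chair €93.88: home furniture → 9.5% + 0% local = 9.5% → €8.9186
Subtotal = €567.61; unrounded tax = €50.860275 → €50.86; total due = €618.47

€618.47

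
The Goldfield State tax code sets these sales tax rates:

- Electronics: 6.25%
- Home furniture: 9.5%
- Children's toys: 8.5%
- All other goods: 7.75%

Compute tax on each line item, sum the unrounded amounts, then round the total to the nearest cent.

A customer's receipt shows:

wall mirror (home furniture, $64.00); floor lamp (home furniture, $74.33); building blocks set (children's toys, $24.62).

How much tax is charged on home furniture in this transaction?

$13.14

Wall mirror $64.00: home furniture → 9.5% → $6.08
Floor lamp $74.33: home furniture → 9.5% → $7.06135
Tax on home furniture: unrounded sum = $13.14135 → $13.14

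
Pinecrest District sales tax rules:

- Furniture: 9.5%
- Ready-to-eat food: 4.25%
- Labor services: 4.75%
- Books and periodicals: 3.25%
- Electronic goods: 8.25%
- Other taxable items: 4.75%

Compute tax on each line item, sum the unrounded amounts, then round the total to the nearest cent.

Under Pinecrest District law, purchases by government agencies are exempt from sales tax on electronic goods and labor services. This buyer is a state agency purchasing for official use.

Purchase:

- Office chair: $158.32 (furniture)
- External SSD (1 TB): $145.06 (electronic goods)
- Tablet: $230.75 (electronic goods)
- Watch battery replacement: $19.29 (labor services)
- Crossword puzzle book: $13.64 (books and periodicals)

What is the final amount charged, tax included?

Office chair $158.32: furniture → 9.5% → $15.0404
External SSD (1 TB) $145.06: electronic goods, buyer-exempt → 0% → $0.00
Tablet $230.75: electronic goods, buyer-exempt → 0% → $0.00
Watch battery replacement $19.29: labor services, buyer-exempt → 0% → $0.00
Crossword puzzle book $13.64: books and periodicals → 3.25% → $0.4433
Subtotal = $567.06; unrounded tax = $15.4837 → $15.48; total due = $582.54

$582.54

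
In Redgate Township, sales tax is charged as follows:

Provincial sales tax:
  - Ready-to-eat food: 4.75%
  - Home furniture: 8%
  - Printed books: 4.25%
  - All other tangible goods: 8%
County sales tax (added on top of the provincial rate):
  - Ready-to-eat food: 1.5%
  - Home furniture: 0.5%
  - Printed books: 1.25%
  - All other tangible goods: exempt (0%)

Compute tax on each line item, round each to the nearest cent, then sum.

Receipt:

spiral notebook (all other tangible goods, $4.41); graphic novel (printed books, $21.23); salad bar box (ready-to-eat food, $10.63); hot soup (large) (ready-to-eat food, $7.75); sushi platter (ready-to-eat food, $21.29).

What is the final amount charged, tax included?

Spiral notebook $4.41: all other tangible goods → 8% + 0% county = 8% → $0.35
Graphic novel $21.23: printed books → 4.25% + 1.25% county = 5.5% → $1.17
Salad bar box $10.63: ready-to-eat food → 4.75% + 1.5% county = 6.25% → $0.66
Hot soup (large) $7.75: ready-to-eat food → 4.75% + 1.5% county = 6.25% → $0.48
Sushi platter $21.29: ready-to-eat food → 4.75% + 1.5% county = 6.25% → $1.33
Subtotal = $65.31; tax = $3.99; total due = $69.30

$69.30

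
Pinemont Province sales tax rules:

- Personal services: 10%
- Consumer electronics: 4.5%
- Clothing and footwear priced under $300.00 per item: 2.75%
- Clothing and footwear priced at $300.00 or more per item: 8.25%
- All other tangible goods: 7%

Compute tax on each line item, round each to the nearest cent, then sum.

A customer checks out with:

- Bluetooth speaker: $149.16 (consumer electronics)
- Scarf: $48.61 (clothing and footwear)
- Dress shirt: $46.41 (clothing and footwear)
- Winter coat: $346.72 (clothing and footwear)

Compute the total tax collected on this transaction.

Bluetooth speaker $149.16: consumer electronics → 4.5% → $6.71
Scarf $48.61: clothing and footwear, under $300.00 → 2.75% → $1.34
Dress shirt $46.41: clothing and footwear, under $300.00 → 2.75% → $1.28
Winter coat $346.72: clothing and footwear, $300.00 or more → 8.25% → $28.60
Total tax = $6.71 + $1.34 + $1.28 + $28.60 = $37.93

$37.93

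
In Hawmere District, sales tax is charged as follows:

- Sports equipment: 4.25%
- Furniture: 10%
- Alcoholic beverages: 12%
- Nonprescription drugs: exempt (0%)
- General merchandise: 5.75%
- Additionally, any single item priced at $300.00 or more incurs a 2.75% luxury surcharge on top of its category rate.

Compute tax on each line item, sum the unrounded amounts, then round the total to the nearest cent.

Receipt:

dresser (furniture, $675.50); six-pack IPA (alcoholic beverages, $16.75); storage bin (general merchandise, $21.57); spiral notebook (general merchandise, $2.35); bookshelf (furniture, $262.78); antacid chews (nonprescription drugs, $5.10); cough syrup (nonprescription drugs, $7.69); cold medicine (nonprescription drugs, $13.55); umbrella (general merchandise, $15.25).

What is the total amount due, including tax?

Dresser $675.50: furniture → 10% + 2.75% surcharge = 12.75% → $86.12625
Six-pack IPA $16.75: alcoholic beverages → 12% → $2.01
Storage bin $21.57: general merchandise → 5.75% → $1.240275
Spiral notebook $2.35: general merchandise → 5.75% → $0.135125
Bookshelf $262.78: furniture → 10% → $26.278
Antacid chews $5.10: nonprescription drugs → 0% → $0.00
Cough syrup $7.69: nonprescription drugs → 0% → $0.00
Cold medicine $13.55: nonprescription drugs → 0% → $0.00
Umbrella $15.25: general merchandise → 5.75% → $0.876875
Subtotal = $1020.54; unrounded tax = $116.666525 → $116.67; total due = $1137.21

$1137.21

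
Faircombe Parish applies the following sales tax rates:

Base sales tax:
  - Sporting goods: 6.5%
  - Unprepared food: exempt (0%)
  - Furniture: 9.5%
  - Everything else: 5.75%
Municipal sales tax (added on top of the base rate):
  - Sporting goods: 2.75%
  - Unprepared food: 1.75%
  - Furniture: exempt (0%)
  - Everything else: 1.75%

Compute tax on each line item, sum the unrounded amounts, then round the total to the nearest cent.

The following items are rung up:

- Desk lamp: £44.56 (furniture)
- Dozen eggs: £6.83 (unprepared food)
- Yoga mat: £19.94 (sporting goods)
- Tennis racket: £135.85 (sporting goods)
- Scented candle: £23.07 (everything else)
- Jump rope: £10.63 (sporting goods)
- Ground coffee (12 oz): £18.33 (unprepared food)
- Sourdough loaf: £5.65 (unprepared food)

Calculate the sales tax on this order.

£21.90

Desk lamp £44.56: furniture → 9.5% + 0% municipal = 9.5% → £4.2332
Dozen eggs £6.83: unprepared food → 0% + 1.75% municipal = 1.75% → £0.119525
Yoga mat £19.94: sporting goods → 6.5% + 2.75% municipal = 9.25% → £1.84445
Tennis racket £135.85: sporting goods → 6.5% + 2.75% municipal = 9.25% → £12.566125
Scented candle £23.07: everything else → 5.75% + 1.75% municipal = 7.5% → £1.73025
Jump rope £10.63: sporting goods → 6.5% + 2.75% municipal = 9.25% → £0.983275
Ground coffee (12 oz) £18.33: unprepared food → 0% + 1.75% municipal = 1.75% → £0.320775
Sourdough loaf £5.65: unprepared food → 0% + 1.75% municipal = 1.75% → £0.098875
Unrounded tax sum = £21.896475 → £21.90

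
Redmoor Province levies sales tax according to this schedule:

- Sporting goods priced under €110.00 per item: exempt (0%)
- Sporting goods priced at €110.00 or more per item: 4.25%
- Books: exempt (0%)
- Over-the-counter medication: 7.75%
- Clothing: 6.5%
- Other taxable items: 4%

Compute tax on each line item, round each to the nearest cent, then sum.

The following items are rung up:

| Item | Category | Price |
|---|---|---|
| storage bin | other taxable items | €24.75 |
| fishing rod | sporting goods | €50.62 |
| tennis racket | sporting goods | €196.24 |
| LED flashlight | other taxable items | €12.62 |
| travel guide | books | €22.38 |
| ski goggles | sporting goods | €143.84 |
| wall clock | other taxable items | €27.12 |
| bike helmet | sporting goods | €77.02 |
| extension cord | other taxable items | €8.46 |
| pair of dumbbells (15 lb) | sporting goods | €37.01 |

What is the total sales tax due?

Storage bin €24.75: other taxable items → 4% → €0.99
Fishing rod €50.62: sporting goods, under €110.00 → 0% → €0.00
Tennis racket €196.24: sporting goods, €110.00 or more → 4.25% → €8.34
LED flashlight €12.62: other taxable items → 4% → €0.50
Travel guide €22.38: books → 0% → €0.00
Ski goggles €143.84: sporting goods, €110.00 or more → 4.25% → €6.11
Wall clock €27.12: other taxable items → 4% → €1.08
Bike helmet €77.02: sporting goods, under €110.00 → 0% → €0.00
Extension cord €8.46: other taxable items → 4% → €0.34
Pair of dumbbells (15 lb) €37.01: sporting goods, under €110.00 → 0% → €0.00
Total tax = €0.99 + €8.34 + €0.50 + €6.11 + €1.08 + €0.34 = €17.36

€17.36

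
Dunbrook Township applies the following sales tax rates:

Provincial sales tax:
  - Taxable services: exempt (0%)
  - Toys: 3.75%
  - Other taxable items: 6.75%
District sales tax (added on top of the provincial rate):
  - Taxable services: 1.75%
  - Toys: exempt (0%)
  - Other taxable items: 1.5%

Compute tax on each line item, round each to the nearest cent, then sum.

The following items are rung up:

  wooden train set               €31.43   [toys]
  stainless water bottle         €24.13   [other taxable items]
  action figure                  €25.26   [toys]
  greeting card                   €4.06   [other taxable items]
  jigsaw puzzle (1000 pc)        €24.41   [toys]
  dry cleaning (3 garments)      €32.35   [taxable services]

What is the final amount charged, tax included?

€147.58

Wooden train set €31.43: toys → 3.75% + 0% district = 3.75% → €1.18
Stainless water bottle €24.13: other taxable items → 6.75% + 1.5% district = 8.25% → €1.99
Action figure €25.26: toys → 3.75% + 0% district = 3.75% → €0.95
Greeting card €4.06: other taxable items → 6.75% + 1.5% district = 8.25% → €0.33
Jigsaw puzzle (1000 pc) €24.41: toys → 3.75% + 0% district = 3.75% → €0.92
Dry cleaning (3 garments) €32.35: taxable services → 0% + 1.75% district = 1.75% → €0.57
Subtotal = €141.64; tax = €5.94; total due = €147.58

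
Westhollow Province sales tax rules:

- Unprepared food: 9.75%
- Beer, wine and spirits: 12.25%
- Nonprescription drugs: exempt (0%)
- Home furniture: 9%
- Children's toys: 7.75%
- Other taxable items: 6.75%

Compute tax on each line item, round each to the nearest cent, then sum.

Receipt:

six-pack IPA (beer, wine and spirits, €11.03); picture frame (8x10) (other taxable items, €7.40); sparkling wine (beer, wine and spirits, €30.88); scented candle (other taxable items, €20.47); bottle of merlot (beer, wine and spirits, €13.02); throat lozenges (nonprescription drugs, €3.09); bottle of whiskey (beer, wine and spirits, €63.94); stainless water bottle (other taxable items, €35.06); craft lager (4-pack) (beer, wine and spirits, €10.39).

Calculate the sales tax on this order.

€20.07

Six-pack IPA €11.03: beer, wine and spirits → 12.25% → €1.35
Picture frame (8x10) €7.40: other taxable items → 6.75% → €0.50
Sparkling wine €30.88: beer, wine and spirits → 12.25% → €3.78
Scented candle €20.47: other taxable items → 6.75% → €1.38
Bottle of merlot €13.02: beer, wine and spirits → 12.25% → €1.59
Throat lozenges €3.09: nonprescription drugs → 0% → €0.00
Bottle of whiskey €63.94: beer, wine and spirits → 12.25% → €7.83
Stainless water bottle €35.06: other taxable items → 6.75% → €2.37
Craft lager (4-pack) €10.39: beer, wine and spirits → 12.25% → €1.27
Total tax = €1.35 + €0.50 + €3.78 + €1.38 + €1.59 + €7.83 + €2.37 + €1.27 = €20.07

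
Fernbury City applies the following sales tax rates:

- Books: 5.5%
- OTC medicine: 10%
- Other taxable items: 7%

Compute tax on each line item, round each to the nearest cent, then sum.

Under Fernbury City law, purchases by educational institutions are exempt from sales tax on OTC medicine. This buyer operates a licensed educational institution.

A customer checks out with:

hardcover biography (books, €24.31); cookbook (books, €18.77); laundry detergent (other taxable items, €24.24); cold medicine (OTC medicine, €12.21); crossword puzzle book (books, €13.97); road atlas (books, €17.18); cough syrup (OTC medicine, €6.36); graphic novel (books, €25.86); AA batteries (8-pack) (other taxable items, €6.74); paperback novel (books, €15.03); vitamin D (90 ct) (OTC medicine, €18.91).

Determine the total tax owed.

Hardcover biography €24.31: books → 5.5% → €1.34
Cookbook €18.77: books → 5.5% → €1.03
Laundry detergent €24.24: other taxable items → 7% → €1.70
Cold medicine €12.21: OTC medicine, buyer-exempt → 0% → €0.00
Crossword puzzle book €13.97: books → 5.5% → €0.77
Road atlas €17.18: books → 5.5% → €0.94
Cough syrup €6.36: OTC medicine, buyer-exempt → 0% → €0.00
Graphic novel €25.86: books → 5.5% → €1.42
AA batteries (8-pack) €6.74: other taxable items → 7% → €0.47
Paperback novel €15.03: books → 5.5% → €0.83
Vitamin D (90 ct) €18.91: OTC medicine, buyer-exempt → 0% → €0.00
Total tax = €1.34 + €1.03 + €1.70 + €0.77 + €0.94 + €1.42 + €0.47 + €0.83 = €8.50

€8.50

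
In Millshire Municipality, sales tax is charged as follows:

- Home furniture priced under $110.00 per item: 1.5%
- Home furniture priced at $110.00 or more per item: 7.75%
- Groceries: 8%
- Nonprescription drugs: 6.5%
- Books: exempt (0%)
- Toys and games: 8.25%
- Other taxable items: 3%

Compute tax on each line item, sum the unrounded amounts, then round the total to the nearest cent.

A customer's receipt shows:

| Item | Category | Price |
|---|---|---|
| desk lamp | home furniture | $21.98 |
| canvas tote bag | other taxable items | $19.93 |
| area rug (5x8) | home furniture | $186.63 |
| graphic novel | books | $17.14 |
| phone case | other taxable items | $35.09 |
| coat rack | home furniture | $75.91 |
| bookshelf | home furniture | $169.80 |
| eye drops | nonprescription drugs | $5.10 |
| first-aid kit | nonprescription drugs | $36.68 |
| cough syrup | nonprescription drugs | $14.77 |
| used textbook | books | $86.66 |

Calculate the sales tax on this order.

Desk lamp $21.98: home furniture, under $110.00 → 1.5% → $0.3297
Canvas tote bag $19.93: other taxable items → 3% → $0.5979
Area rug (5x8) $186.63: home furniture, $110.00 or more → 7.75% → $14.463825
Graphic novel $17.14: books → 0% → $0.00
Phone case $35.09: other taxable items → 3% → $1.0527
Coat rack $75.91: home furniture, under $110.00 → 1.5% → $1.13865
Bookshelf $169.80: home furniture, $110.00 or more → 7.75% → $13.1595
Eye drops $5.10: nonprescription drugs → 6.5% → $0.3315
First-aid kit $36.68: nonprescription drugs → 6.5% → $2.3842
Cough syrup $14.77: nonprescription drugs → 6.5% → $0.96005
Used textbook $86.66: books → 0% → $0.00
Unrounded tax sum = $34.418025 → $34.42

$34.42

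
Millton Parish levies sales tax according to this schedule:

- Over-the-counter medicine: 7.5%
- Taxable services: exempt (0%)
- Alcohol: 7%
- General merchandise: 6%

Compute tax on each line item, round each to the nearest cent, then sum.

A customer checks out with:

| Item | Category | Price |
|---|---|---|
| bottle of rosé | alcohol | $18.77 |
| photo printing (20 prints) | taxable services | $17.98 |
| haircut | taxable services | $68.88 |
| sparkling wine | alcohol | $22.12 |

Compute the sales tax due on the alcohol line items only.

Bottle of rosé $18.77: alcohol → 7% → $1.31
Sparkling wine $22.12: alcohol → 7% → $1.55
Tax on alcohol = $1.31 + $1.55 = $2.86

$2.86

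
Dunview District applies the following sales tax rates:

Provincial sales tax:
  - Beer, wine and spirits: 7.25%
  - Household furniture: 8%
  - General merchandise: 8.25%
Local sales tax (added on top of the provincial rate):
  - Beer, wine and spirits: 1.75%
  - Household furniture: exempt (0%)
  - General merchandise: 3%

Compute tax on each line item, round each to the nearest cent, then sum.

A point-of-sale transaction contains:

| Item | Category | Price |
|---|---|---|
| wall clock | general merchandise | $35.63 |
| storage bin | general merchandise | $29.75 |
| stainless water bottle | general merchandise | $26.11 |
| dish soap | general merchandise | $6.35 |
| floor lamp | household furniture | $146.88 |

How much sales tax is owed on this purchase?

$22.76

Wall clock $35.63: general merchandise → 8.25% + 3% local = 11.25% → $4.01
Storage bin $29.75: general merchandise → 8.25% + 3% local = 11.25% → $3.35
Stainless water bottle $26.11: general merchandise → 8.25% + 3% local = 11.25% → $2.94
Dish soap $6.35: general merchandise → 8.25% + 3% local = 11.25% → $0.71
Floor lamp $146.88: household furniture → 8% + 0% local = 8% → $11.75
Total tax = $4.01 + $3.35 + $2.94 + $0.71 + $11.75 = $22.76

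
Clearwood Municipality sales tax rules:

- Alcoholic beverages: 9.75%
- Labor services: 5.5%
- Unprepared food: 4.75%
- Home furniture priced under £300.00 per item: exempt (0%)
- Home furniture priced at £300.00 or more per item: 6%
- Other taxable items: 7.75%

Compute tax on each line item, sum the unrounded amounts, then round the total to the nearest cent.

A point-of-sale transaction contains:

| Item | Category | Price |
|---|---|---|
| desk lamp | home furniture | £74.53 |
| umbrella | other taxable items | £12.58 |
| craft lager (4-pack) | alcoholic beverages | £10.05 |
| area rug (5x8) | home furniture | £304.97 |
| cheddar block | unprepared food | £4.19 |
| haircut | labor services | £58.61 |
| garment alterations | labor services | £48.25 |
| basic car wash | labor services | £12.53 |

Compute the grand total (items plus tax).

Desk lamp £74.53: home furniture, under £300.00 → 0% → £0.00
Umbrella £12.58: other taxable items → 7.75% → £0.97495
Craft lager (4-pack) £10.05: alcoholic beverages → 9.75% → £0.979875
Area rug (5x8) £304.97: home furniture, £300.00 or more → 6% → £18.2982
Cheddar block £4.19: unprepared food → 4.75% → £0.199025
Haircut £58.61: labor services → 5.5% → £3.22355
Garment alterations £48.25: labor services → 5.5% → £2.65375
Basic car wash £12.53: labor services → 5.5% → £0.68915
Subtotal = £525.71; unrounded tax = £27.0185 → £27.02; total due = £552.73

£552.73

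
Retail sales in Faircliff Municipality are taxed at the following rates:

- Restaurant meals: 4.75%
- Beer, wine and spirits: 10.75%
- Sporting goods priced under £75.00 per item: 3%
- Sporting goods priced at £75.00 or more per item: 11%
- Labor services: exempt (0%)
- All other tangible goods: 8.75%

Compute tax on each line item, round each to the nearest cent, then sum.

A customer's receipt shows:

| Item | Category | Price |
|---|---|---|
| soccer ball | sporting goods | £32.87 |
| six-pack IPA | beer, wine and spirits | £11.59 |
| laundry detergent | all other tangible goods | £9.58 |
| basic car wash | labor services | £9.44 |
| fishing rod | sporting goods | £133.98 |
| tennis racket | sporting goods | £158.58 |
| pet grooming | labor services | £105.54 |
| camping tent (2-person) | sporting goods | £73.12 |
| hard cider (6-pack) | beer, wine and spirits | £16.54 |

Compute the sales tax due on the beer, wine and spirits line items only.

Six-pack IPA £11.59: beer, wine and spirits → 10.75% → £1.25
Hard cider (6-pack) £16.54: beer, wine and spirits → 10.75% → £1.78
Tax on beer, wine and spirits = £1.25 + £1.78 = £3.03

£3.03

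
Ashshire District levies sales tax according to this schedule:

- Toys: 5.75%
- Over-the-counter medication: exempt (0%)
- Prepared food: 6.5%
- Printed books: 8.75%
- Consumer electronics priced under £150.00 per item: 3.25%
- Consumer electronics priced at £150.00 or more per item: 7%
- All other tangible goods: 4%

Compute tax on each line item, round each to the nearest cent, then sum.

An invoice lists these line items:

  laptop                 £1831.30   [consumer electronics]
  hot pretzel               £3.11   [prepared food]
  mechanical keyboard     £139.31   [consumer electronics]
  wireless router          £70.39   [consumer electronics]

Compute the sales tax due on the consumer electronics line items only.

Laptop £1831.30: consumer electronics, £150.00 or more → 7% → £128.19
Mechanical keyboard £139.31: consumer electronics, under £150.00 → 3.25% → £4.53
Wireless router £70.39: consumer electronics, under £150.00 → 3.25% → £2.29
Tax on consumer electronics = £128.19 + £4.53 + £2.29 = £135.01

£135.01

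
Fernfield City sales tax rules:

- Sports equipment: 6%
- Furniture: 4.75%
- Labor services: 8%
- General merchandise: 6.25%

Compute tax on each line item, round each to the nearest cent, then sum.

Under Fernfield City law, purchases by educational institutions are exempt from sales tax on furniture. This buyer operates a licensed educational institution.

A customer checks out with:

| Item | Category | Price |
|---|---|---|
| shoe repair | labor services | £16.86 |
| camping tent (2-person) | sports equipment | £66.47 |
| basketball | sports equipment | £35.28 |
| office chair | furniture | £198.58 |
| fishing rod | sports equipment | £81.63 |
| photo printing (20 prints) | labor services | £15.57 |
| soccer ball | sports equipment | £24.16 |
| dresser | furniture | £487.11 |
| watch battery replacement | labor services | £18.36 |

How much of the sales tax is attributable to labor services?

Shoe repair £16.86: labor services → 8% → £1.35
Photo printing (20 prints) £15.57: labor services → 8% → £1.25
Watch battery replacement £18.36: labor services → 8% → £1.47
Tax on labor services = £1.35 + £1.25 + £1.47 = £4.07

£4.07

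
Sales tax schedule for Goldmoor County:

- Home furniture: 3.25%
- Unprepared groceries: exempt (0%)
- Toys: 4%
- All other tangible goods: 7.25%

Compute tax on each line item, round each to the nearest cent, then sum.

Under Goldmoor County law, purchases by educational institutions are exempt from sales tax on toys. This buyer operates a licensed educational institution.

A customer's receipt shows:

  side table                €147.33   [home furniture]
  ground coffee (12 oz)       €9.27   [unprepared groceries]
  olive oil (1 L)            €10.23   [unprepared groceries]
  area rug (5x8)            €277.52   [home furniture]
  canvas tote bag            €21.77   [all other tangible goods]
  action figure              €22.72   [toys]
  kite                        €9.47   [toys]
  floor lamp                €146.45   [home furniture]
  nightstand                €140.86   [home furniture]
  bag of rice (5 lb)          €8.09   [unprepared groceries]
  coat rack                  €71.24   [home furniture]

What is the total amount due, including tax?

Side table €147.33: home furniture → 3.25% → €4.79
Ground coffee (12 oz) €9.27: unprepared groceries → 0% → €0.00
Olive oil (1 L) €10.23: unprepared groceries → 0% → €0.00
Area rug (5x8) €277.52: home furniture → 3.25% → €9.02
Canvas tote bag €21.77: all other tangible goods → 7.25% → €1.58
Action figure €22.72: toys, buyer-exempt → 0% → €0.00
Kite €9.47: toys, buyer-exempt → 0% → €0.00
Floor lamp €146.45: home furniture → 3.25% → €4.76
Nightstand €140.86: home furniture → 3.25% → €4.58
Bag of rice (5 lb) €8.09: unprepared groceries → 0% → €0.00
Coat rack €71.24: home furniture → 3.25% → €2.32
Subtotal = €864.95; tax = €27.05; total due = €892.00

€892.00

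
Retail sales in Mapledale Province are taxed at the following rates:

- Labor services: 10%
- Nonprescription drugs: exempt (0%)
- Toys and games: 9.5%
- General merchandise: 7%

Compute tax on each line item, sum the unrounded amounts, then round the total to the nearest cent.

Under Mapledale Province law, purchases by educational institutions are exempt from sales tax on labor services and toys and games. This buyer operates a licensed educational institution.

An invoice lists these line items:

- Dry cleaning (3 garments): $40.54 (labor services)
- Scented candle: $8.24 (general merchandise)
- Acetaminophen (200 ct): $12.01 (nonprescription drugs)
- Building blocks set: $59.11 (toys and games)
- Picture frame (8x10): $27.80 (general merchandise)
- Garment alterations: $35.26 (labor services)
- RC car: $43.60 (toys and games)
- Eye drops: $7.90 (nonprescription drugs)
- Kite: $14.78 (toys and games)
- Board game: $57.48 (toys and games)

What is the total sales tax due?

Dry cleaning (3 garments) $40.54: labor services, buyer-exempt → 0% → $0.00
Scented candle $8.24: general merchandise → 7% → $0.5768
Acetaminophen (200 ct) $12.01: nonprescription drugs → 0% → $0.00
Building blocks set $59.11: toys and games, buyer-exempt → 0% → $0.00
Picture frame (8x10) $27.80: general merchandise → 7% → $1.946
Garment alterations $35.26: labor services, buyer-exempt → 0% → $0.00
RC car $43.60: toys and games, buyer-exempt → 0% → $0.00
Eye drops $7.90: nonprescription drugs → 0% → $0.00
Kite $14.78: toys and games, buyer-exempt → 0% → $0.00
Board game $57.48: toys and games, buyer-exempt → 0% → $0.00
Unrounded tax sum = $2.5228 → $2.52

$2.52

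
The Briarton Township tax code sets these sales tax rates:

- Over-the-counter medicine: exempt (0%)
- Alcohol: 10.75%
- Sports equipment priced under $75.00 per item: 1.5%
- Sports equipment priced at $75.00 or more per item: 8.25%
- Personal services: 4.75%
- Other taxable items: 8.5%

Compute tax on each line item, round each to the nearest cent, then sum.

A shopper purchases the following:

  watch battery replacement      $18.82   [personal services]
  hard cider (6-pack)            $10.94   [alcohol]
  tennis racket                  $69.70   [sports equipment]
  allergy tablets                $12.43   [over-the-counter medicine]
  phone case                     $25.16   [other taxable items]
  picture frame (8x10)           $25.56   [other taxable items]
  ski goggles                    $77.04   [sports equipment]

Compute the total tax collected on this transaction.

$13.79

Watch battery replacement $18.82: personal services → 4.75% → $0.89
Hard cider (6-pack) $10.94: alcohol → 10.75% → $1.18
Tennis racket $69.70: sports equipment, under $75.00 → 1.5% → $1.05
Allergy tablets $12.43: over-the-counter medicine → 0% → $0.00
Phone case $25.16: other taxable items → 8.5% → $2.14
Picture frame (8x10) $25.56: other taxable items → 8.5% → $2.17
Ski goggles $77.04: sports equipment, $75.00 or more → 8.25% → $6.36
Total tax = $0.89 + $1.18 + $1.05 + $2.14 + $2.17 + $6.36 = $13.79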